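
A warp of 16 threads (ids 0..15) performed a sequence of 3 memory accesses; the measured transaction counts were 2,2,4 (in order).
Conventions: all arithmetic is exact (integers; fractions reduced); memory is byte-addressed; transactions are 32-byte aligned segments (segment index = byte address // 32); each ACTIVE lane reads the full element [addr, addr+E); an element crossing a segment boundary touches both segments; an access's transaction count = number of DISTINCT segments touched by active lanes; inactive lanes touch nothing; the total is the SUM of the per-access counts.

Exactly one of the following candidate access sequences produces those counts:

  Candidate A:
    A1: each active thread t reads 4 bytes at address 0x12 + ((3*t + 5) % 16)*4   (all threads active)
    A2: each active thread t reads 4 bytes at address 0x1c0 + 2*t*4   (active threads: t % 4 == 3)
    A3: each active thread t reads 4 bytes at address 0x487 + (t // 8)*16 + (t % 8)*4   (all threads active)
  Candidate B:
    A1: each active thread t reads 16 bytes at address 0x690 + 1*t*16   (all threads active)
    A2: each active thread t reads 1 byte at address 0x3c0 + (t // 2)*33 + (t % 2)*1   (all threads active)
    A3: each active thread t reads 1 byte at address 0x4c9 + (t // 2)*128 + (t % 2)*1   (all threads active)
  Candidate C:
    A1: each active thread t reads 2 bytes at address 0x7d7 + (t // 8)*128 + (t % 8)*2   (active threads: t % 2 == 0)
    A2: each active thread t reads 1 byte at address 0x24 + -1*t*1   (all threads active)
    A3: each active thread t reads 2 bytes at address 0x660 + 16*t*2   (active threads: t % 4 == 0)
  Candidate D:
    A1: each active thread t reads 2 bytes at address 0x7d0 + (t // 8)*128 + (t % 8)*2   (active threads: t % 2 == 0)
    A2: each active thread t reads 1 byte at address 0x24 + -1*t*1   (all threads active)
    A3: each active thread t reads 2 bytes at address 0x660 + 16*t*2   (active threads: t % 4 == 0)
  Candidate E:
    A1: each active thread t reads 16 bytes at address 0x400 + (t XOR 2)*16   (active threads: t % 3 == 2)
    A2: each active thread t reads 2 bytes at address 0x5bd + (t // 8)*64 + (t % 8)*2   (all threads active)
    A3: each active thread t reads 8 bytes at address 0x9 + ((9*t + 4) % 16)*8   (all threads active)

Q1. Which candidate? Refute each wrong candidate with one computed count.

A: A1 gives 3 transactions, not 2
B: A1 gives 9 transactions, not 2
C: A1 gives 4 transactions, not 2
E: A1 gives 5 transactions, not 2
D: all counts match (2,2,4)

Answer: D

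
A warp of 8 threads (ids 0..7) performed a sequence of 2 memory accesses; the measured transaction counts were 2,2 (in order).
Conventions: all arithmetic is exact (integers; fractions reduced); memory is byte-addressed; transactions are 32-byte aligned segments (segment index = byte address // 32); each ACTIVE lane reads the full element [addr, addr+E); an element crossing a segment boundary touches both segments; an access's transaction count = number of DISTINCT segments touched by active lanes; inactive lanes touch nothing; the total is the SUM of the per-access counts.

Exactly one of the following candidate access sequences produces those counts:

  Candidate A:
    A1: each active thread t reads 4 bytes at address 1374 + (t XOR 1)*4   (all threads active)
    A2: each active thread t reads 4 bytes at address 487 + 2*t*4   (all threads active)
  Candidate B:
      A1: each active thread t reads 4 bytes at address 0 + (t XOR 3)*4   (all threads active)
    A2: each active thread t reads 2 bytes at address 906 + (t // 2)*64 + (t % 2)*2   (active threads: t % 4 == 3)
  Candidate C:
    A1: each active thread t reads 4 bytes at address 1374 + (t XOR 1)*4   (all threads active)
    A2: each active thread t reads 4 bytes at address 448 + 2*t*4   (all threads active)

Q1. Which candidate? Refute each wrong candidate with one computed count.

A: A2 gives 3 transactions, not 2
B: A1 gives 1 transaction, not 2
C: all counts match (2,2)

Answer: C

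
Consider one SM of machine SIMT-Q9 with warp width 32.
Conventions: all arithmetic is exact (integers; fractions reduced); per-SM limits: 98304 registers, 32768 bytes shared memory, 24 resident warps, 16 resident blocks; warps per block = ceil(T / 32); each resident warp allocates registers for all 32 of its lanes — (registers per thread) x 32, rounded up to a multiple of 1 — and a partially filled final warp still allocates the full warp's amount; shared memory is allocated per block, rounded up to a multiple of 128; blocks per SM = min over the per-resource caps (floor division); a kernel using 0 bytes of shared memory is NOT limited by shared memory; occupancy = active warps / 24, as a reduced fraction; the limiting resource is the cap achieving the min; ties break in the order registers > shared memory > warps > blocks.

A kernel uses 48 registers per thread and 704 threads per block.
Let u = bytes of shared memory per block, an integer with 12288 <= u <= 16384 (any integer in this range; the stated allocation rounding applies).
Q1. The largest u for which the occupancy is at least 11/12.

Answer: u = 16384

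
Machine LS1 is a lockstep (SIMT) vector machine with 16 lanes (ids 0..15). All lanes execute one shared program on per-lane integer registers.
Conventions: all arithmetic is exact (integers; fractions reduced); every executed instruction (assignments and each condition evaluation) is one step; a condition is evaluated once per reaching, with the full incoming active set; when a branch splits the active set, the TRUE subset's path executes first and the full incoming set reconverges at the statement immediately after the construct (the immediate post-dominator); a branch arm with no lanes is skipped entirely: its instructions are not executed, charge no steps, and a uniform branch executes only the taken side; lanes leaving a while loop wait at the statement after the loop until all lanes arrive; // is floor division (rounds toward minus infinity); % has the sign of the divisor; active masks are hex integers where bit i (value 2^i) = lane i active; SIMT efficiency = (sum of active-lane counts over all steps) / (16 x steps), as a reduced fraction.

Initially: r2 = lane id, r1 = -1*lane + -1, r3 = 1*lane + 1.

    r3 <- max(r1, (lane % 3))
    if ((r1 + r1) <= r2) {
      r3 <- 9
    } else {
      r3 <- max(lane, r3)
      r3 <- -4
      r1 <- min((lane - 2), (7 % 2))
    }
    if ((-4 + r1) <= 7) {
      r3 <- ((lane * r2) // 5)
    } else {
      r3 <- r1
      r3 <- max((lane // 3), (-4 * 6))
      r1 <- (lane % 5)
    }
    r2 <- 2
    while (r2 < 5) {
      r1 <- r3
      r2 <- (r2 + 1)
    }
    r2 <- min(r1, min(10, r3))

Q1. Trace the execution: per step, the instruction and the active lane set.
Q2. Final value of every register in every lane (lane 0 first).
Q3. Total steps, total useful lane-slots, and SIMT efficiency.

step 0: r3 <- max(r1, (lane % 3))    0xffff
step 1: eval ((r1 + r1) <= r2)       0xffff
step 2: r3 <- 9                      0xffff
step 3: eval ((-4 + r1) <= 7)        0xffff
step 4: r3 <- ((lane * r2) // 5)     0xffff
step 5: r2 <- 2                      0xffff
step 6: eval (r2 < 5)                0xffff
step 7: r1 <- r3                     0xffff
step 8: r2 <- (r2 + 1)               0xffff
step 9: eval (r2 < 5)                0xffff
step 10: r1 <- r3                     0xffff
step 11: r2 <- (r2 + 1)               0xffff
step 12: eval (r2 < 5)                0xffff
step 13: r1 <- r3                     0xffff
step 14: r2 <- (r2 + 1)               0xffff
step 15: eval (r2 < 5)                0xffff
step 16: r2 <- min(r1, min(10, r3))   0xffff

Answer: 17 steps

r2: 0,0,0,1,3,5,7,9,10,10,10,10,10,10,10,10
r1: 0,0,0,1,3,5,7,9,12,16,20,24,28,33,39,45
r3: 0,0,0,1,3,5,7,9,12,16,20,24,28,33,39,45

steps = 17; useful = 272; efficiency = 272/272 = 1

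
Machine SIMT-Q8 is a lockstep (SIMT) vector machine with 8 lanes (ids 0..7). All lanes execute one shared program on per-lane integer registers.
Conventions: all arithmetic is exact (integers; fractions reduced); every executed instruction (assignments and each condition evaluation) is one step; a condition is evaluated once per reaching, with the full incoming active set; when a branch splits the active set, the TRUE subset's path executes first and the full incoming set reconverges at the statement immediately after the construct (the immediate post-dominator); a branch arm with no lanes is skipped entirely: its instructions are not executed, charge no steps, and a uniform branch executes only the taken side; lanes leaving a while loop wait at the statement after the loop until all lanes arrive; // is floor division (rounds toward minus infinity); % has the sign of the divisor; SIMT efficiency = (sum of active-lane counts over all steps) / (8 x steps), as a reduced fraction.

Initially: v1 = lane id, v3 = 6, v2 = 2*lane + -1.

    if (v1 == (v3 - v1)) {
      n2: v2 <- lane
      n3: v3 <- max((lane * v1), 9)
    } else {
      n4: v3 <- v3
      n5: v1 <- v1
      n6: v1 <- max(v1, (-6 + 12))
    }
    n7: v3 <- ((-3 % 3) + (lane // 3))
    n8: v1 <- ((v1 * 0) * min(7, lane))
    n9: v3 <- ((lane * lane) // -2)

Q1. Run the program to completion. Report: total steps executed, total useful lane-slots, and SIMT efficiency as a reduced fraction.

Answer: 9 steps, 55 useful, 55/72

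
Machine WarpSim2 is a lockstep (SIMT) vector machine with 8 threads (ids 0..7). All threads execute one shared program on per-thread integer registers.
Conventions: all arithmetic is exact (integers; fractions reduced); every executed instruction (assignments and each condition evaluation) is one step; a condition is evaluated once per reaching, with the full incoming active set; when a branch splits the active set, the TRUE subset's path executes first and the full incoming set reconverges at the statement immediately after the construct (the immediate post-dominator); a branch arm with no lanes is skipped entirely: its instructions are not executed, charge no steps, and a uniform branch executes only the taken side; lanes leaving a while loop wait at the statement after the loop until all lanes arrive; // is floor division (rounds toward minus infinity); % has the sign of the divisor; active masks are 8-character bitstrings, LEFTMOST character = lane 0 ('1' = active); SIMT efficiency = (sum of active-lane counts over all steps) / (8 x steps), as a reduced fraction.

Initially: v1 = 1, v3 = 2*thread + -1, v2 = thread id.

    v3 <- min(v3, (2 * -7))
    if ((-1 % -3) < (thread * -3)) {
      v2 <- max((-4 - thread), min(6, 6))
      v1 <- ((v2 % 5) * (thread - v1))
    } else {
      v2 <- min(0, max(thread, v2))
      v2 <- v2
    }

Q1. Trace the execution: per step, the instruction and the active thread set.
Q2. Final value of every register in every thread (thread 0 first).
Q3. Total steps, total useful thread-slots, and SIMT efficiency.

step 0: v3 <- min(v3, (2 * -7))      11111111
step 1: eval ((-1 % -3) < (thread * -3)) 11111111
step 2: v2 <- max((-4 - thread), min(6, 6)) 10000000
step 3: v1 <- ((v2 % 5) * (thread - v1)) 10000000
step 4: v2 <- min(0, max(thread, v2)) 01111111
step 5: v2 <- v2                     01111111

Answer: 6 steps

v1: -1,1,1,1,1,1,1,1
v3: -14,-14,-14,-14,-14,-14,-14,-14
v2: 6,0,0,0,0,0,0,0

steps = 6; useful = 32; efficiency = 32/48 = 2/3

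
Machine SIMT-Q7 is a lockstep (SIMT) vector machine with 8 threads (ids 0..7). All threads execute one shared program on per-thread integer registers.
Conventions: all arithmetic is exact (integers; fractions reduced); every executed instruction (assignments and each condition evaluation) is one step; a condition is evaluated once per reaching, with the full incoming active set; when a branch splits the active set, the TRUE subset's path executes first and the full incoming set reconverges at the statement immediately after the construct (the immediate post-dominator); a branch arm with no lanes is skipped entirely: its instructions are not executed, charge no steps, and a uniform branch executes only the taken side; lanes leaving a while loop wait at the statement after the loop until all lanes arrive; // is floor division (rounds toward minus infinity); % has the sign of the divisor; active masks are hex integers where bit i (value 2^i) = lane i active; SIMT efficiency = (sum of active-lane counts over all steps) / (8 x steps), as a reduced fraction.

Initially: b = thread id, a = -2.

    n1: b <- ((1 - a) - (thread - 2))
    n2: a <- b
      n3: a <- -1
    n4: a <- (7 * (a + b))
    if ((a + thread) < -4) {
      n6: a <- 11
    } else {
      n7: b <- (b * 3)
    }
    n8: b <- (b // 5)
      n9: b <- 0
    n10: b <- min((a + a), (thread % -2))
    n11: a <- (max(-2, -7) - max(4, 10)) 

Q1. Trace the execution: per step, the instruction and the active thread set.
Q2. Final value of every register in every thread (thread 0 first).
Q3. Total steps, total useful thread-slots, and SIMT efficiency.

step 0: b <- ((1 - a) - (thread - 2)) 0xff
step 1: a <- b                       0xff
step 2: a <- -1                      0xff
step 3: a <- (7 * (a + b))           0xff
step 4: eval ((a + thread) < -4)     0xff
step 5: a <- 11                      0xc0
step 6: b <- (b * 3)                 0x3f
step 7: b <- (b // 5)                0xff
step 8: b <- 0                       0xff
step 9: b <- min((a + a), (thread % -2)) 0xff
step 10: a <- (max(-2, -7) - max(4, 10)) 0xff

Answer: 11 steps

b: 0,-1,0,-1,0,-14,0,-1
a: -12,-12,-12,-12,-12,-12,-12,-12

steps = 11; useful = 80; efficiency = 80/88 = 10/11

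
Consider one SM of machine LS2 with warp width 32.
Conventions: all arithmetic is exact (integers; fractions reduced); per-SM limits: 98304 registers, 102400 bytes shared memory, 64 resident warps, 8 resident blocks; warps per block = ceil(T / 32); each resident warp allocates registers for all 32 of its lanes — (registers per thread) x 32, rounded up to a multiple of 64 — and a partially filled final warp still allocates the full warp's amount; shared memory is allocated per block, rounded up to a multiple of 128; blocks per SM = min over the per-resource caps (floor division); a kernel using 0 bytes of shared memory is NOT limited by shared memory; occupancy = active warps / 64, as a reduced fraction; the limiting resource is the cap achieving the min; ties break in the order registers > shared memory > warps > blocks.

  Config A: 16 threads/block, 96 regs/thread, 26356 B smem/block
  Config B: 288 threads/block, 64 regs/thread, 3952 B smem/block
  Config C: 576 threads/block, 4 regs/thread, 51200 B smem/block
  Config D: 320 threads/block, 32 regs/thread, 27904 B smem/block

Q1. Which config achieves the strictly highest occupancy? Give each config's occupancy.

occupancies: A 3/64, B 45/64, C 9/16, D 15/32

Answer: B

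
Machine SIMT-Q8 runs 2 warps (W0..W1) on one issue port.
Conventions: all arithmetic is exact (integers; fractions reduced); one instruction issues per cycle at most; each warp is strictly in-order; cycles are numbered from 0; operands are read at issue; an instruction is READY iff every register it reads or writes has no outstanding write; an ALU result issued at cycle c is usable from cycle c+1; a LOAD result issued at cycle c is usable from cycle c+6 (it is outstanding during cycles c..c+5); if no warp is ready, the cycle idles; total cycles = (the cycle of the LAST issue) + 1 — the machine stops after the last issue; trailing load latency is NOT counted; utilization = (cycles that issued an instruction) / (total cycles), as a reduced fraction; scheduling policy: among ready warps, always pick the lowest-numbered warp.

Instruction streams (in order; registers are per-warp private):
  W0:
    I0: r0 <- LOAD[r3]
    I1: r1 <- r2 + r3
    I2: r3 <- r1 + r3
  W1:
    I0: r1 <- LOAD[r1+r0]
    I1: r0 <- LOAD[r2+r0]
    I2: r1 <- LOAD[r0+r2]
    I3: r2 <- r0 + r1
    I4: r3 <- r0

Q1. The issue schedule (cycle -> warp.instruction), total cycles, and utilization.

cycle 0: W0.I0
cycle 1: W0.I1
cycle 2: W0.I2
cycle 3: W1.I0
cycle 4: W1.I1
cycle 5: idle
cycle 6: idle
cycle 7: idle
cycle 8: idle
cycle 9: idle
cycle 10: W1.I2
cycle 11: idle
cycle 12: idle
cycle 13: idle
cycle 14: idle
cycle 15: idle
cycle 16: W1.I3
cycle 17: W1.I4

Answer: 18 cycles, utilization 4/9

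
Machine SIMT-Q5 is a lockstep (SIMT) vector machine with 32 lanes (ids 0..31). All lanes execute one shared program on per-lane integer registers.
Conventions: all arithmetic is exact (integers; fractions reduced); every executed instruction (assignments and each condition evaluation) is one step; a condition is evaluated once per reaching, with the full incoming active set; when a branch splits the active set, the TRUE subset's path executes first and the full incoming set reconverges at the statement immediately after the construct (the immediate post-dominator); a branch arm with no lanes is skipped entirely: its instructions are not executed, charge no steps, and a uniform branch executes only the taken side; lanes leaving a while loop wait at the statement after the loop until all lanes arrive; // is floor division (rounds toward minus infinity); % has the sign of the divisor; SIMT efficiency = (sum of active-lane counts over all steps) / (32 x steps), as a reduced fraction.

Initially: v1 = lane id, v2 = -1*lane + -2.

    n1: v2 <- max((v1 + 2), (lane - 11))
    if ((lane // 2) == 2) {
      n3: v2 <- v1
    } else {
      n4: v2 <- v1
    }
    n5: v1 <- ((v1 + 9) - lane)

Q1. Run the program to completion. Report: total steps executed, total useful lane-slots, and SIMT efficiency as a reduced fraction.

Answer: 5 steps, 128 useful, 4/5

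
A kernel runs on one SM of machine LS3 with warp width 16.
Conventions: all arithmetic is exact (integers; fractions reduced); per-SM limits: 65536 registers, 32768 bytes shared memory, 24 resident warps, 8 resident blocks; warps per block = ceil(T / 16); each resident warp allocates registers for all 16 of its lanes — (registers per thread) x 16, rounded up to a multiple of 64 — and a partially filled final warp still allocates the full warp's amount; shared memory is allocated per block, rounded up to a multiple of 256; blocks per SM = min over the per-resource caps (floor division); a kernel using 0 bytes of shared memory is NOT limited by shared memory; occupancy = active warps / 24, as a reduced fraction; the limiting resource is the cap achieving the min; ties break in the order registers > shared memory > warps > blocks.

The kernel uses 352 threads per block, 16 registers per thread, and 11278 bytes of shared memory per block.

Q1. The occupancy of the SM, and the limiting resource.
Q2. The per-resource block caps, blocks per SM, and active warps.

Answer: occupancy 11/12, limited by warps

registers: 11 blocks
shared memory: 2 blocks
warps: 1 block
blocks: 8 blocks

Answer: 1 block, 22 active warps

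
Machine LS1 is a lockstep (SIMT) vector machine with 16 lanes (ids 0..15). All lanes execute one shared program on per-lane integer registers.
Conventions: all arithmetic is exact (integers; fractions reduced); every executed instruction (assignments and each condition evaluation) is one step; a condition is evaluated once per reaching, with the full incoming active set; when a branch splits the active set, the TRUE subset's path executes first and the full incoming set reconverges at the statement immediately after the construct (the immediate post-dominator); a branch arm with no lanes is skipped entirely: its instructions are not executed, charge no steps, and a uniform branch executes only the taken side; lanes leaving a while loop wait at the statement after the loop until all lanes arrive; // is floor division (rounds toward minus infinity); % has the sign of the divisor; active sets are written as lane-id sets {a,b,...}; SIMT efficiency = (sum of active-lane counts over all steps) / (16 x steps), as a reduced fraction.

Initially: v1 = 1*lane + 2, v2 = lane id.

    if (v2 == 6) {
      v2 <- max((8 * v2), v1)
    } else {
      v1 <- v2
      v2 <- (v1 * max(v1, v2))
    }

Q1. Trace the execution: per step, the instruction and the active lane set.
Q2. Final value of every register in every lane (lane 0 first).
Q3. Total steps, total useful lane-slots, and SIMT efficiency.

step 0: eval (v2 == 6)               {0,1,2,3,4,5,6,7,8,9,10,11,12,13,14,15}
step 1: v2 <- max((8 * v2), v1)      {6}
step 2: v1 <- v2                     {0,1,2,3,4,5,7,8,9,10,11,12,13,14,15}
step 3: v2 <- (v1 * max(v1, v2))     {0,1,2,3,4,5,7,8,9,10,11,12,13,14,15}

Answer: 4 steps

v1: 0,1,2,3,4,5,8,7,8,9,10,11,12,13,14,15
v2: 0,1,4,9,16,25,48,49,64,81,100,121,144,169,196,225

steps = 4; useful = 47; efficiency = 47/64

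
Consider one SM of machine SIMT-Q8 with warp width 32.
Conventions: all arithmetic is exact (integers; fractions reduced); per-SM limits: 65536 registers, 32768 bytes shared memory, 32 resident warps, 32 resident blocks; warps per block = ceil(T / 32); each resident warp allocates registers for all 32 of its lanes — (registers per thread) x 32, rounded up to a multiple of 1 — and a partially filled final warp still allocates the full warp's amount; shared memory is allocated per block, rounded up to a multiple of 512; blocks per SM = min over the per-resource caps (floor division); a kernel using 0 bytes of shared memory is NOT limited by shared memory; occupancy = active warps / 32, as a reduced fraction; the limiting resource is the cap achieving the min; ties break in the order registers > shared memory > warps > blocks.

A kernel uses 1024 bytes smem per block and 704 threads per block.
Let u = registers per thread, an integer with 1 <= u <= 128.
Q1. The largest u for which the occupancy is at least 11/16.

Answer: u = 93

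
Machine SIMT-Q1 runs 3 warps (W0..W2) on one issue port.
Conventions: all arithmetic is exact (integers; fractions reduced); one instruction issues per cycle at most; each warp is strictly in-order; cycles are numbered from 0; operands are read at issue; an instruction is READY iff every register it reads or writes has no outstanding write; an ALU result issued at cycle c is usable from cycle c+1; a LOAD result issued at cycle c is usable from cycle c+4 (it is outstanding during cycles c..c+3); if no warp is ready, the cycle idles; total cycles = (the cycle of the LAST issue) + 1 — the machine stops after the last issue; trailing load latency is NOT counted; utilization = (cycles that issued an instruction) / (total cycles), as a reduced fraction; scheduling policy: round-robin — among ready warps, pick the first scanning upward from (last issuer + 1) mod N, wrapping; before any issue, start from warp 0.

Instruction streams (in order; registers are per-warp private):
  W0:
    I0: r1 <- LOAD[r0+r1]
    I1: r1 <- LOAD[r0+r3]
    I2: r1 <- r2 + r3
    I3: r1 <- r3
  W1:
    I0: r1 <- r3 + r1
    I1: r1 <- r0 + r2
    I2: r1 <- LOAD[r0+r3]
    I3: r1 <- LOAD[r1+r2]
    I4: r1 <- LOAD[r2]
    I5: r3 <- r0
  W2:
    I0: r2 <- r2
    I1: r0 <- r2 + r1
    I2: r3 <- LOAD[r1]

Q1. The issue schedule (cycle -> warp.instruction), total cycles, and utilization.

cycle 0: W0.I0
cycle 1: W1.I0
cycle 2: W2.I0
cycle 3: W1.I1
cycle 4: W2.I1
cycle 5: W0.I1
cycle 6: W1.I2
cycle 7: W2.I2
cycle 8: idle
cycle 9: W0.I2
cycle 10: W1.I3
cycle 11: W0.I3
cycle 12: idle
cycle 13: idle
cycle 14: W1.I4
cycle 15: W1.I5

Answer: 16 cycles, utilization 13/16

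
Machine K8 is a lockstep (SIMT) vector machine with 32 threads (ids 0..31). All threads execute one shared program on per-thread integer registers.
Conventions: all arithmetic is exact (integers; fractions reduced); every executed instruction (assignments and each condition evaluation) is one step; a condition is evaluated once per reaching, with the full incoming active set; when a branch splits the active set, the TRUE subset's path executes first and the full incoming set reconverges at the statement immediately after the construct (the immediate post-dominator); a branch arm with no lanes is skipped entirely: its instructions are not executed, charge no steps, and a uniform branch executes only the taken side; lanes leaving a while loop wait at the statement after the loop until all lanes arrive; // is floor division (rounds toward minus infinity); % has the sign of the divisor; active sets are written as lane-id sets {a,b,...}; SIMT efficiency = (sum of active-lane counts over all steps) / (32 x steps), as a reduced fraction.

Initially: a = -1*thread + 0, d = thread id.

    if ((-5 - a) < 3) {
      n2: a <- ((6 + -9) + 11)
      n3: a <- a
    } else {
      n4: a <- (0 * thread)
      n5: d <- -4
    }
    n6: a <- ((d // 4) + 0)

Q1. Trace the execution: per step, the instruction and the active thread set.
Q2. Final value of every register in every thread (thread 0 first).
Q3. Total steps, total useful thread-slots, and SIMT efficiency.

step 0: eval ((-5 - a) < 3)          {0,1,2,3,4,5,6,7,8,9,10,11,12,13,14,15,16,17,18,19,20,21,22,23,24,25,26,27,28,29,30,31}
step 1: a <- ((6 + -9) + 11)         {0,1,2,3,4,5,6,7}
step 2: a <- a                       {0,1,2,3,4,5,6,7}
step 3: a <- (0 * thread)            {8,9,10,11,12,13,14,15,16,17,18,19,20,21,22,23,24,25,26,27,28,29,30,31}
step 4: d <- -4                      {8,9,10,11,12,13,14,15,16,17,18,19,20,21,22,23,24,25,26,27,28,29,30,31}
step 5: a <- ((d // 4) + 0)          {0,1,2,3,4,5,6,7,8,9,10,11,12,13,14,15,16,17,18,19,20,21,22,23,24,25,26,27,28,29,30,31}

Answer: 6 steps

a: 0,0,0,0,1,1,1,1,-1,-1,-1,-1,-1,-1,-1,-1,-1,-1,-1,-1,-1,-1,-1,-1,-1,-1,-1,-1,-1,-1,-1,-1
d: 0,1,2,3,4,5,6,7,-4,-4,-4,-4,-4,-4,-4,-4,-4,-4,-4,-4,-4,-4,-4,-4,-4,-4,-4,-4,-4,-4,-4,-4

steps = 6; useful = 128; efficiency = 128/192 = 2/3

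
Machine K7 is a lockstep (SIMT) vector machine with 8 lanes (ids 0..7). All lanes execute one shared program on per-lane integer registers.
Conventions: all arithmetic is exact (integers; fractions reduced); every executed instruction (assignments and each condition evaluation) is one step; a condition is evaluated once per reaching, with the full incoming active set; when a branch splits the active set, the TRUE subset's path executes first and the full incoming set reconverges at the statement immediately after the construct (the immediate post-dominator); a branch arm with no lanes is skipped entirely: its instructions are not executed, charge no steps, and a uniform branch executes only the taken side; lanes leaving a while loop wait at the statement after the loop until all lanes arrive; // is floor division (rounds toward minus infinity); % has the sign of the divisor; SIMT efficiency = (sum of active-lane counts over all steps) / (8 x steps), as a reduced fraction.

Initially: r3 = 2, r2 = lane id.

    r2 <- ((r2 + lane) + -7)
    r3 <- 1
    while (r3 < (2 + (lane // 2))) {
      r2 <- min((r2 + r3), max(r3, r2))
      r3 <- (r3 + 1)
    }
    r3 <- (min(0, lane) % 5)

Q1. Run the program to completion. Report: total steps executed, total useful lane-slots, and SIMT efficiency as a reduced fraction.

Answer: 16 steps, 92 useful, 23/32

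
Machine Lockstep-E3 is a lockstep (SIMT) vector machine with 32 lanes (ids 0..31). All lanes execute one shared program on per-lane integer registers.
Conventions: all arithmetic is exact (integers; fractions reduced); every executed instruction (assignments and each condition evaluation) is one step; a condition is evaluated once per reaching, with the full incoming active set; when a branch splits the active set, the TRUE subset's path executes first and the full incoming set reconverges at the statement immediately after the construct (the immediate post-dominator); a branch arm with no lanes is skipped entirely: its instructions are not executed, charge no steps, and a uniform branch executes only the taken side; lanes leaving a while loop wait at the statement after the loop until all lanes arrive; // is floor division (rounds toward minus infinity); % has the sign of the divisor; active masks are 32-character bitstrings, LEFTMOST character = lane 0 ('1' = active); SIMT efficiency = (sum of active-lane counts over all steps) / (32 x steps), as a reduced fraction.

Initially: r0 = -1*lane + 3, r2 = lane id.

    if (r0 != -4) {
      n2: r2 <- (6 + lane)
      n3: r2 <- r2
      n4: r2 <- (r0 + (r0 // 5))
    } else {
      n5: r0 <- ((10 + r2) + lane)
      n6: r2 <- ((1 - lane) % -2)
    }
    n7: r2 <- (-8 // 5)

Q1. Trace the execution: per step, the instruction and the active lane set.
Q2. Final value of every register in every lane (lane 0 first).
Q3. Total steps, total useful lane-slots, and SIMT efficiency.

step 0: eval (r0 != -4)              11111111111111111111111111111111
step 1: r2 <- (6 + lane)             11111110111111111111111111111111
step 2: r2 <- r2                     11111110111111111111111111111111
step 3: r2 <- (r0 + (r0 // 5))       11111110111111111111111111111111
step 4: r0 <- ((10 + r2) + lane)     00000001000000000000000000000000
step 5: r2 <- ((1 - lane) % -2)      00000001000000000000000000000000
step 6: r2 <- (-8 // 5)              11111111111111111111111111111111

Answer: 7 steps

r0: 3,2,1,0,-1,-2,-3,24,-5,-6,-7,-8,-9,-10,-11,-12,-13,-14,-15,-16,-17,-18,-19,-20,-21,-22,-23,-24,-25,-26,-27,-28
r2: -2,-2,-2,-2,-2,-2,-2,-2,-2,-2,-2,-2,-2,-2,-2,-2,-2,-2,-2,-2,-2,-2,-2,-2,-2,-2,-2,-2,-2,-2,-2,-2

steps = 7; useful = 159; efficiency = 159/224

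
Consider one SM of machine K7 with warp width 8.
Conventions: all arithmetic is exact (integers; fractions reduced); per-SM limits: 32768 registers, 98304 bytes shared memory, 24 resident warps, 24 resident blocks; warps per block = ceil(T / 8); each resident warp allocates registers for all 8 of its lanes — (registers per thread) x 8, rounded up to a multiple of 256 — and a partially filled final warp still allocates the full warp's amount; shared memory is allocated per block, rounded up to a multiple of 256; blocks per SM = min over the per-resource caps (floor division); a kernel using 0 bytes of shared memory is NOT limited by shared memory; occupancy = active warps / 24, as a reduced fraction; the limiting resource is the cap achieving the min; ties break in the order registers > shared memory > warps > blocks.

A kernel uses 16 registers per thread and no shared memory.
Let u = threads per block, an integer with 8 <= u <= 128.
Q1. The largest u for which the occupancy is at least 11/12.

Answer: u = 96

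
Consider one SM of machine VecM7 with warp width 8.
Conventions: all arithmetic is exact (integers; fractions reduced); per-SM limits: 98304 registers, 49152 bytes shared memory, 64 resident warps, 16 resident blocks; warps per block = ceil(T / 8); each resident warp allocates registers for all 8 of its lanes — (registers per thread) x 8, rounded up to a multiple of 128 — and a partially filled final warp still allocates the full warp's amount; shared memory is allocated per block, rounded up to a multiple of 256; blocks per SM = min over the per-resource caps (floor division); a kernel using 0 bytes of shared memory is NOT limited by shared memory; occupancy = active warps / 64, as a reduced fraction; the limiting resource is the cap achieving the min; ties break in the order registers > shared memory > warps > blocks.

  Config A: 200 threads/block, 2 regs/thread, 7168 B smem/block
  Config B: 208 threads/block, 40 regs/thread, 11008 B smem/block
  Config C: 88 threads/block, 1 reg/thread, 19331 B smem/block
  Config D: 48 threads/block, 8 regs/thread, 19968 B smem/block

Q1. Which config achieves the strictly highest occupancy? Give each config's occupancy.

occupancies: A 25/32, B 13/16, C 11/32, D 3/16

Answer: B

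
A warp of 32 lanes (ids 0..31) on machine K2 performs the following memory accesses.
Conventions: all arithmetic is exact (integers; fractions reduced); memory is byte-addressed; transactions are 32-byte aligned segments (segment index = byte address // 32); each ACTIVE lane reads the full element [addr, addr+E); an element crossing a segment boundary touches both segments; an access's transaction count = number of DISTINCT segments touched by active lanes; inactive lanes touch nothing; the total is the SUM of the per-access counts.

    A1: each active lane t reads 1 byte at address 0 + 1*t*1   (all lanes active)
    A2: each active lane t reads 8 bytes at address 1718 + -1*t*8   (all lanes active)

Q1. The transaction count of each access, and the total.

A1: 1 transaction
A2: 9 transactions

Answer: 1,9; total 10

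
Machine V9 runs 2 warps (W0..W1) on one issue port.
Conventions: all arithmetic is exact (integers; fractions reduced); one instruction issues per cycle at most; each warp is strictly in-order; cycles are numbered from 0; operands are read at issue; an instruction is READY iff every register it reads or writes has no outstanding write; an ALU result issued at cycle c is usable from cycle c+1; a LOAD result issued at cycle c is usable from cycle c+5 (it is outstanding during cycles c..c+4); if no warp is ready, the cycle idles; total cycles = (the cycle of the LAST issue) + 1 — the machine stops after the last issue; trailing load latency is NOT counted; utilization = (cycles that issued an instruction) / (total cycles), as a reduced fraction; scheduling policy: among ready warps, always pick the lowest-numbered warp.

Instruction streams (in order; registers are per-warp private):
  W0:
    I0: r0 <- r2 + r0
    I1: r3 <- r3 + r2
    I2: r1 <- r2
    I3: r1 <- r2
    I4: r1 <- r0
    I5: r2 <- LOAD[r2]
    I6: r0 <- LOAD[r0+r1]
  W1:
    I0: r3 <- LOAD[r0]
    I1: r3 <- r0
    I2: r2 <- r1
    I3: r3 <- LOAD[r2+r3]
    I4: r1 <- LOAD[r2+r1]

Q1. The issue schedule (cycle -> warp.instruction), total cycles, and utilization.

cycle 0: W0.I0
cycle 1: W0.I1
cycle 2: W0.I2
cycle 3: W0.I3
cycle 4: W0.I4
cycle 5: W0.I5
cycle 6: W0.I6
cycle 7: W1.I0
cycle 8: idle
cycle 9: idle
cycle 10: idle
cycle 11: idle
cycle 12: W1.I1
cycle 13: W1.I2
cycle 14: W1.I3
cycle 15: W1.I4

Answer: 16 cycles, utilization 3/4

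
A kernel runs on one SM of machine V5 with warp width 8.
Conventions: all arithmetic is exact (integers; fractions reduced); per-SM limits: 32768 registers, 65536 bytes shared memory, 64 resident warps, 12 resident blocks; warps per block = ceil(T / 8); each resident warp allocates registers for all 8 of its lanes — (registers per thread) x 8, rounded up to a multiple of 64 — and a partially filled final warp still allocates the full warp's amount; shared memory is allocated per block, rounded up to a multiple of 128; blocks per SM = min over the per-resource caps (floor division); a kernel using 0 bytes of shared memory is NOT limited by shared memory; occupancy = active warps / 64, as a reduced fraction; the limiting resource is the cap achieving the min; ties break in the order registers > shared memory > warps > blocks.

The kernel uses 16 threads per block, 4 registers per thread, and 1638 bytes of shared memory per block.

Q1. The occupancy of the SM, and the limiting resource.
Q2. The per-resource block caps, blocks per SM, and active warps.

Answer: occupancy 3/8, limited by blocks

registers: 256 blocks
shared memory: 39 blocks
warps: 32 blocks
blocks: 12 blocks

Answer: 12 blocks, 24 active warps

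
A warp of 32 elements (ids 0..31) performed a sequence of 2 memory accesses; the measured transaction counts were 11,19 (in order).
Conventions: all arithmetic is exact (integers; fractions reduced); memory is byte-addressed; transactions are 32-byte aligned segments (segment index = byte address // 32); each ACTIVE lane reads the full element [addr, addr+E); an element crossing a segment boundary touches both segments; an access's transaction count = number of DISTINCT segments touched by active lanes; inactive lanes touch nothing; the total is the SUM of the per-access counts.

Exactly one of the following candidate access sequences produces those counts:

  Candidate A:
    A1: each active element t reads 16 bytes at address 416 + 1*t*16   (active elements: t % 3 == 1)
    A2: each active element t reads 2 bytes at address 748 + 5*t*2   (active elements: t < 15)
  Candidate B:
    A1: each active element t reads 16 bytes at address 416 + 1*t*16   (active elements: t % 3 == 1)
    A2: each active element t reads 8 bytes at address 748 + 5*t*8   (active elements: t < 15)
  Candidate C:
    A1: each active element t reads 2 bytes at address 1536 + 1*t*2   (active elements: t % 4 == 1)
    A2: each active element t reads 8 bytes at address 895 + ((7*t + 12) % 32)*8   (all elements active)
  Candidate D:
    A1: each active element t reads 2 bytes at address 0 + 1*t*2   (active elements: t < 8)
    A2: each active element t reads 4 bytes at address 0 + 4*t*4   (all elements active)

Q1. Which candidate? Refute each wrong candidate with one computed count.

A: A2 gives 5 transactions, not 19
C: A1 gives 2 transactions, not 11
D: A1 gives 1 transaction, not 11
B: all counts match (11,19)

Answer: B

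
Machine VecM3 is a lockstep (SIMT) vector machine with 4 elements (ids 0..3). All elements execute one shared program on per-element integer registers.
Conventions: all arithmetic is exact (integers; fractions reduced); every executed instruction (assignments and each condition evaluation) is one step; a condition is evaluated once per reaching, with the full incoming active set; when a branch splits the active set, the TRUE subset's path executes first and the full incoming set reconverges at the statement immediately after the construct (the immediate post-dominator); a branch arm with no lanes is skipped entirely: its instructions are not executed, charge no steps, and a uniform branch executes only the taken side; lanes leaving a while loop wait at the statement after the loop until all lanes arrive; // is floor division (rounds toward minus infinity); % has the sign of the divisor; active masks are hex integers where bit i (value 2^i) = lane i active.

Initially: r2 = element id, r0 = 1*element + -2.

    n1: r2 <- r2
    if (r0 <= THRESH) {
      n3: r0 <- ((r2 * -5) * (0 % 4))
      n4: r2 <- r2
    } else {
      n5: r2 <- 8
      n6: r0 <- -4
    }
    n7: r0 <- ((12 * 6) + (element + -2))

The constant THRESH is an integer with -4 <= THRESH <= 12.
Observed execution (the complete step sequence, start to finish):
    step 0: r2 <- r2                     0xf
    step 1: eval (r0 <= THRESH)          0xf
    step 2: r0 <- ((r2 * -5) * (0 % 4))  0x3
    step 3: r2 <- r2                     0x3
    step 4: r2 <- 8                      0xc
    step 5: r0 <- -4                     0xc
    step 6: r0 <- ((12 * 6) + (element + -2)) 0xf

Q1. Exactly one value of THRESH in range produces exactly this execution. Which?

Answer: THRESH = -1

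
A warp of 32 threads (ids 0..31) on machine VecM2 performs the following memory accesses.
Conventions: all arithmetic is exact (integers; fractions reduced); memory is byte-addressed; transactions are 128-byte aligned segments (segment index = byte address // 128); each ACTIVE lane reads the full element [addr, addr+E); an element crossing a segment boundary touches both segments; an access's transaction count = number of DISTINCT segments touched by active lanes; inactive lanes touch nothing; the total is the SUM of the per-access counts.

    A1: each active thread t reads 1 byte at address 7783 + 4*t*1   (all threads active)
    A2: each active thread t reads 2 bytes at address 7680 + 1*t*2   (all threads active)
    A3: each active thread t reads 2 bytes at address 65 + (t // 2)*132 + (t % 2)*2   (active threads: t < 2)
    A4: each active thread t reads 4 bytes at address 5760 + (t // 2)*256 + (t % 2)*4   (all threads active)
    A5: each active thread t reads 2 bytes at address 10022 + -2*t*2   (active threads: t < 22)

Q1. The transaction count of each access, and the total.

A1: 2 transactions
A2: 1 transaction
A3: 1 transaction
A4: 16 transactions
A5: 2 transactions

Answer: 2,1,1,16,2; total 22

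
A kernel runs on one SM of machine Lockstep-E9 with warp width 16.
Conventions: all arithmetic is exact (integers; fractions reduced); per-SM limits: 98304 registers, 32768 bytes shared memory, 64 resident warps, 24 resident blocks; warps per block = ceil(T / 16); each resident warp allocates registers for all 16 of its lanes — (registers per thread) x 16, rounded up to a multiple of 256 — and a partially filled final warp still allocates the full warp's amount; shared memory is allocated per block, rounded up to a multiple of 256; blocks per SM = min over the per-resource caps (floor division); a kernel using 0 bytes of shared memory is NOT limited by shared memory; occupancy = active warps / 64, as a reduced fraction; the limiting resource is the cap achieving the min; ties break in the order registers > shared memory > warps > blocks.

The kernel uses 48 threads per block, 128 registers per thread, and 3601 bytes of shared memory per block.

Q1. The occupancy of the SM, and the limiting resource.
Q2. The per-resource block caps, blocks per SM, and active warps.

Answer: occupancy 3/8, limited by shared memory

registers: 16 blocks
shared memory: 8 blocks
warps: 21 blocks
blocks: 24 blocks

Answer: 8 blocks, 24 active warps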